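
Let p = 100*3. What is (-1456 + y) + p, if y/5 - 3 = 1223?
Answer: 4974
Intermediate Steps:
y = 6130 (y = 15 + 5*1223 = 15 + 6115 = 6130)
p = 300
(-1456 + y) + p = (-1456 + 6130) + 300 = 4674 + 300 = 4974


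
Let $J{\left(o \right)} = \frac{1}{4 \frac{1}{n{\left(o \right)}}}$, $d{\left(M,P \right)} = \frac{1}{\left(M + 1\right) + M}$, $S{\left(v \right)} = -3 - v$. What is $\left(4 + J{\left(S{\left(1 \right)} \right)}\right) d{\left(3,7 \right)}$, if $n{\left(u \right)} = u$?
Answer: $\frac{3}{7} \approx 0.42857$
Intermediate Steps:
$d{\left(M,P \right)} = \frac{1}{1 + 2 M}$ ($d{\left(M,P \right)} = \frac{1}{\left(1 + M\right) + M} = \frac{1}{1 + 2 M}$)
$J{\left(o \right)} = \frac{o}{4}$ ($J{\left(o \right)} = \frac{1}{4 \frac{1}{o}} = \frac{o}{4}$)
$\left(4 + J{\left(S{\left(1 \right)} \right)}\right) d{\left(3,7 \right)} = \frac{4 + \frac{-3 - 1}{4}}{1 + 2 \cdot 3} = \frac{4 + \frac{-3 - 1}{4}}{1 + 6} = \frac{4 + \frac{1}{4} \left(-4\right)}{7} = \left(4 - 1\right) \frac{1}{7} = 3 \cdot \frac{1}{7} = \frac{3}{7}$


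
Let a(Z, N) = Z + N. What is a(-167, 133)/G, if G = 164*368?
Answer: -17/30176 ≈ -0.00056336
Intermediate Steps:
a(Z, N) = N + Z
G = 60352
a(-167, 133)/G = (133 - 167)/60352 = -34*1/60352 = -17/30176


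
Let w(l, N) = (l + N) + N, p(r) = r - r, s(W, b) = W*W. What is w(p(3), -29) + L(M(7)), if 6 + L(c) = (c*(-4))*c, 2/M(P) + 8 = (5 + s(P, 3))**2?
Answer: -33825857/528529 ≈ -64.000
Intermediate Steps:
s(W, b) = W**2
p(r) = 0
M(P) = 2/(-8 + (5 + P**2)**2)
w(l, N) = l + 2*N (w(l, N) = (N + l) + N = l + 2*N)
L(c) = -6 - 4*c**2 (L(c) = -6 + (c*(-4))*c = -6 + (-4*c)*c = -6 - 4*c**2)
w(p(3), -29) + L(M(7)) = (0 + 2*(-29)) + (-6 - 4*4/(-8 + (5 + 7**2)**2)**2) = (0 - 58) + (-6 - 4*4/(-8 + (5 + 49)**2)**2) = -58 + (-6 - 4*4/(-8 + 54**2)**2) = -58 + (-6 - 4*4/(-8 + 2916)**2) = -58 + (-6 - 4*(2/2908)**2) = -58 + (-6 - 4*(2*(1/2908))**2) = -58 + (-6 - 4*(1/1454)**2) = -58 + (-6 - 4*1/2114116) = -58 + (-6 - 1/528529) = -58 - 3171175/528529 = -33825857/528529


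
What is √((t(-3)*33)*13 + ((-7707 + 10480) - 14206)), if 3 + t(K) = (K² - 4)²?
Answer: I*√1995 ≈ 44.665*I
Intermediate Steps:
t(K) = -3 + (-4 + K²)² (t(K) = -3 + (K² - 4)² = -3 + (-4 + K²)²)
√((t(-3)*33)*13 + ((-7707 + 10480) - 14206)) = √(((-3 + (-4 + (-3)²)²)*33)*13 + ((-7707 + 10480) - 14206)) = √(((-3 + (-4 + 9)²)*33)*13 + (2773 - 14206)) = √(((-3 + 5²)*33)*13 - 11433) = √(((-3 + 25)*33)*13 - 11433) = √((22*33)*13 - 11433) = √(726*13 - 11433) = √(9438 - 11433) = √(-1995) = I*√1995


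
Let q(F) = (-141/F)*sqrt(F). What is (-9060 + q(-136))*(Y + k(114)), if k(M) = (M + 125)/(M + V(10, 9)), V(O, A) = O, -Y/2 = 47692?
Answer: 26789008905/31 - 1667660157*I*sqrt(34)/8432 ≈ 8.6416e+8 - 1.1532e+6*I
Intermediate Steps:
Y = -95384 (Y = -2*47692 = -95384)
k(M) = (125 + M)/(10 + M) (k(M) = (M + 125)/(M + 10) = (125 + M)/(10 + M))
q(F) = -141/sqrt(F)
(-9060 + q(-136))*(Y + k(114)) = (-9060 - (-141)*I*sqrt(34)/68)*(-95384 + (125 + 114)/(10 + 114)) = (-9060 - (-141)*I*sqrt(34)/68)*(-95384 + 239/124) = (-9060 + 141*I*sqrt(34)/68)*(-95384 + (1/124)*239) = (-9060 + 141*I*sqrt(34)/68)*(-95384 + 239/124) = (-9060 + 141*I*sqrt(34)/68)*(-11827377/124) = 26789008905/31 - 1667660157*I*sqrt(34)/8432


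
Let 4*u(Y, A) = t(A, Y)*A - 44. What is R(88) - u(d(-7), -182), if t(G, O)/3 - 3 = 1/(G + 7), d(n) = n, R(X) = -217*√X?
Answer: 10493/25 - 434*√22 ≈ -1615.9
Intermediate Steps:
t(G, O) = 9 + 3/(7 + G) (t(G, O) = 9 + 3/(G + 7) = 9 + 3/(7 + G))
u(Y, A) = -11 + 3*A*(22 + 3*A)/(4*(7 + A)) (u(Y, A) = ((3*(22 + 3*A)/(7 + A))*A - 44)/4 = (3*A*(22 + 3*A)/(7 + A) - 44)/4 = (-44 + 3*A*(22 + 3*A)/(7 + A))/4 = -11 + 3*A*(22 + 3*A)/(4*(7 + A)))
R(88) - u(d(-7), -182) = -434*√22 - (-308 + 9*(-182)² + 22*(-182))/(4*(7 - 182)) = -434*√22 - (-308 + 9*33124 - 4004)/(4*(-175)) = -434*√22 - (-1)*(-308 + 298116 - 4004)/(4*175) = -434*√22 - (-1)*293804/(4*175) = -434*√22 - 1*(-10493/25) = -434*√22 + 10493/25 = 10493/25 - 434*√22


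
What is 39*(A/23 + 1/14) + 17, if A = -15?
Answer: -1819/322 ≈ -5.6491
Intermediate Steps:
39*(A/23 + 1/14) + 17 = 39*(-15/23 + 1/14) + 17 = 39*(-187/322) + 17 = -7293/322 + 17 = -1819/322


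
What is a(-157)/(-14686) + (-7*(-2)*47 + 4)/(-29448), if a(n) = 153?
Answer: -3556919/108118332 ≈ -0.032898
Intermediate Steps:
a(-157)/(-14686) + (-7*(-2)*47 + 4)/(-29448) = 153/(-14686) + (-7*(-2)*47 + 4)/(-29448) = 153*(-1/14686) + (14*47 + 4)*(-1/29448) = -153/14686 + (658 + 4)*(-1/29448) = -153/14686 + 662*(-1/29448) = -153/14686 - 331/14724 = -3556919/108118332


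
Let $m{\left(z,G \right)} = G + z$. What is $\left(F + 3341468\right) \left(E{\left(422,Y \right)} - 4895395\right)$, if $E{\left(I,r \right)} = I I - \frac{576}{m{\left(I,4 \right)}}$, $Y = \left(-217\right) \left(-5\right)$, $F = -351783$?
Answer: $- \frac{1001332736539245}{71} \approx -1.4103 \cdot 10^{13}$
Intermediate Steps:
$Y = 1085$
$E{\left(I,r \right)} = I^{2} - \frac{576}{4 + I}$ ($E{\left(I,r \right)} = I I - \frac{576}{4 + I} = I^{2} - \frac{576}{4 + I}$)
$\left(F + 3341468\right) \left(E{\left(422,Y \right)} - 4895395\right) = \left(-351783 + 3341468\right) \left(\frac{-576 + 422^{2} \left(4 + 422\right)}{4 + 422} - 4895395\right) = 2989685 \left(\frac{-576 + 178084 \cdot 426}{426} - 4895395\right) = 2989685 \left(\frac{-576 + 75863784}{426} - 4895395\right) = 2989685 \left(\frac{1}{426} \cdot 75863208 - 4895395\right) = 2989685 \left(\frac{12643868}{71} - 4895395\right) = 2989685 \left(- \frac{334929177}{71}\right) = - \frac{1001332736539245}{71}$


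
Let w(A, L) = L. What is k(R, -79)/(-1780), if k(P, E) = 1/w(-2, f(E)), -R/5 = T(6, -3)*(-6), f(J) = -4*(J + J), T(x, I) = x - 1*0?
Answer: -1/1124960 ≈ -8.8892e-7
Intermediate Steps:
T(x, I) = x (T(x, I) = x + 0 = x)
f(J) = -8*J
R = 180 (R = -30*(-6) = -5*(-36) = 180)
k(P, E) = -1/(8*E) (k(P, E) = 1/(-8*E) = -1/(8*E))
k(R, -79)/(-1780) = -1/8/(-79)/(-1780) = -1/8*(-1/79)*(-1/1780) = (1/632)*(-1/1780) = -1/1124960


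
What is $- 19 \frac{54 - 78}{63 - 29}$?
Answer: $\frac{228}{17} \approx 13.412$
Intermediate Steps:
$- 19 \frac{54 - 78}{63 - 29} = - 19 \left(- \frac{24}{34}\right) = - 19 \left(\left(-24\right) \frac{1}{34}\right) = \left(-19\right) \left(- \frac{12}{17}\right) = \frac{228}{17}$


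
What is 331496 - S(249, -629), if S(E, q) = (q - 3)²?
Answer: -67928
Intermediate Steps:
S(E, q) = (-3 + q)²
331496 - S(249, -629) = 331496 - (-3 - 629)² = 331496 - 1*(-632)² = 331496 - 1*399424 = 331496 - 399424 = -67928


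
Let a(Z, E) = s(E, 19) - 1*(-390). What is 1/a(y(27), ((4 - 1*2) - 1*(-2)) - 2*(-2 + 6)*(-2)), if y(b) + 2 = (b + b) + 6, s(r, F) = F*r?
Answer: 1/770 ≈ 0.0012987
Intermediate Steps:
y(b) = 4 + 2*b (y(b) = -2 + ((b + b) + 6) = -2 + (2*b + 6) = -2 + (6 + 2*b) = 4 + 2*b)
a(Z, E) = 390 + 19*E (a(Z, E) = 19*E - 1*(-390) = 19*E + 390 = 390 + 19*E)
1/a(y(27), ((4 - 1*2) - 1*(-2)) - 2*(-2 + 6)*(-2)) = 1/(390 + 19*(((4 - 1*2) - 1*(-2)) - 2*(-2 + 6)*(-2))) = 1/(390 + 19*(((4 - 2) + 2) - 8*(-2))) = 1/(390 + 19*((2 + 2) - 2*(-8))) = 1/(390 + 19*(4 + 16)) = 1/(390 + 19*20) = 1/(390 + 380) = 1/770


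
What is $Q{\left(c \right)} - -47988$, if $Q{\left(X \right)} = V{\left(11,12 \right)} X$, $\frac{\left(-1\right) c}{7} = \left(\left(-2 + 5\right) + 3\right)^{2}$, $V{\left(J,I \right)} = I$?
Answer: $44964$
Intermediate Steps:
$c = -252$ ($c = - 7 \left(\left(-2 + 5\right) + 3\right)^{2} = - 7 \left(3 + 3\right)^{2} = - 7 \cdot 6^{2} = \left(-7\right) 36 = -252$)
$Q{\left(X \right)} = 12 X$
$Q{\left(c \right)} - -47988 = 12 \left(-252\right) - -47988 = -3024 + 47988 = 44964$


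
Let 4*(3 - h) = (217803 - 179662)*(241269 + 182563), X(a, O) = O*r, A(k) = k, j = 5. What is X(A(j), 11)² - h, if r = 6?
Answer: 4041348431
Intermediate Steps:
X(a, O) = 6*O (X(a, O) = O*6 = 6*O)
h = -4041344075 (h = 3 - (217803 - 179662)*(241269 + 182563)/4 = 3 - 38141*423832/4 = 3 - ¼*16165376312 = 3 - 4041344078 = -4041344075)
X(A(j), 11)² - h = (6*11)² - 1*(-4041344075) = 66² + 4041344075 = 4356 + 4041344075 = 4041348431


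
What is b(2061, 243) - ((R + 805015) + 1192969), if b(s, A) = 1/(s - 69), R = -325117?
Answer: -3332351063/1992 ≈ -1.6729e+6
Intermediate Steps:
b(s, A) = 1/(-69 + s)
b(2061, 243) - ((R + 805015) + 1192969) = 1/(-69 + 2061) - ((-325117 + 805015) + 1192969) = 1/1992 - (479898 + 1192969) = 1/1992 - 1*1672867 = 1/1992 - 1672867 = -3332351063/1992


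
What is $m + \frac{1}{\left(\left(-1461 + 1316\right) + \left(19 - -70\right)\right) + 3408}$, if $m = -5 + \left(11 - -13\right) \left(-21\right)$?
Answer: $- \frac{1706167}{3352} \approx -509.0$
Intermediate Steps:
$m = -509$ ($m = -5 + \left(11 + 13\right) \left(-21\right) = -5 + 24 \left(-21\right) = -5 - 504 = -509$)
$m + \frac{1}{\left(\left(-1461 + 1316\right) + \left(19 - -70\right)\right) + 3408} = -509 + \frac{1}{\left(\left(-1461 + 1316\right) + \left(19 - -70\right)\right) + 3408} = -509 + \frac{1}{\left(-145 + \left(19 + 70\right)\right) + 3408} = -509 + \frac{1}{\left(-145 + 89\right) + 3408} = -509 + \frac{1}{-56 + 3408} = -509 + \frac{1}{3352} = - \frac{1706167}{3352}$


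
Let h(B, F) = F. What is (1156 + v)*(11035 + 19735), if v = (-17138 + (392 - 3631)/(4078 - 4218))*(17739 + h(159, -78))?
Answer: -18601355000711/2 ≈ -9.3007e+12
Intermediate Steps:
v = -6045312363/20 (v = (-17138 + (392 - 3631)/(4078 - 4218))*(17739 - 78) = (-17138 - 3239/(-140))*17661 = (-17138 - 3239*(-1/140))*17661 = (-17138 + 3239/140)*17661 = -2396081/140*17661 = -6045312363/20 ≈ -3.0227e+8)
(1156 + v)*(11035 + 19735) = (1156 - 6045312363/20)*(11035 + 19735) = -6045289243/20*30770 = -18601355000711/2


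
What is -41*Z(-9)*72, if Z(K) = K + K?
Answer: 53136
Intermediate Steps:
Z(K) = 2*K
-41*Z(-9)*72 = -82*(-9)*72 = -41*(-18)*72 = 738*72 = 53136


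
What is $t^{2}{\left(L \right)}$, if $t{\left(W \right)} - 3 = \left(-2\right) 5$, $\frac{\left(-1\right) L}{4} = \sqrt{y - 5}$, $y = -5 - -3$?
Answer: $49$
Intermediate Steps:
$y = -2$ ($y = -5 + 3 = -2$)
$L = - 4 i \sqrt{7}$ ($L = - 4 \sqrt{-2 - 5} = - 4 \sqrt{-7} = - 4 i \sqrt{7} \approx - 10.583 i$)
$t{\left(W \right)} = -7$ ($t{\left(W \right)} = 3 - 10 = -7$)
$t^{2}{\left(L \right)} = \left(-7\right)^{2} = 49$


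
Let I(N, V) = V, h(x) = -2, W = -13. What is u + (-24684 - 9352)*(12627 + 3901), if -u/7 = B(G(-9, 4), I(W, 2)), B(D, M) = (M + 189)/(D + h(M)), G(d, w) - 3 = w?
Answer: -2812736377/5 ≈ -5.6255e+8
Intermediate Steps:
G(d, w) = 3 + w
B(D, M) = (189 + M)/(-2 + D) (B(D, M) = (M + 189)/(D - 2) = (189 + M)/(-2 + D))
u = -1337/5 (u = -7*(189 + 2)/(-2 + (3 + 4)) = -7*191/(-2 + 7) = -7*191/5 = -1337/5 ≈ -267.40)
u + (-24684 - 9352)*(12627 + 3901) = -1337/5 + (-24684 - 9352)*(12627 + 3901) = -1337/5 - 34036*16528 = -1337/5 - 562547008 = -2812736377/5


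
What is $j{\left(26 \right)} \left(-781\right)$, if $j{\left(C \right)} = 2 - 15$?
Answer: $10153$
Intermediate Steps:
$j{\left(C \right)} = -13$ ($j{\left(C \right)} = 2 - 15 = -13$)
$j{\left(26 \right)} \left(-781\right) = \left(-13\right) \left(-781\right) = 10153$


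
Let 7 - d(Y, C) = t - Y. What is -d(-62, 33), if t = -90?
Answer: -35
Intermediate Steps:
d(Y, C) = 97 + Y (d(Y, C) = 7 - (-90 - Y) = 7 + (90 + Y) = 97 + Y)
-d(-62, 33) = -(97 - 62) = -1*35 = -35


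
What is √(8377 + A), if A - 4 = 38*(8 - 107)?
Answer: √4619 ≈ 67.963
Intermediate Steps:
A = -3758 (A = 4 + 38*(8 - 107) = 4 + 38*(-99) = 4 - 3762 = -3758)
√(8377 + A) = √(8377 - 3758) = √4619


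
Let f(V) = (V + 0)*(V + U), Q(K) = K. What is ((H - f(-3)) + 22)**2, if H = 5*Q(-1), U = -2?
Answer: 4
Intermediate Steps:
H = -5 (H = 5*(-1) = -5)
f(V) = V*(-2 + V) (f(V) = (V + 0)*(V - 2) = V*(-2 + V))
((H - f(-3)) + 22)**2 = ((-5 - (-3)*(-2 - 3)) + 22)**2 = ((-5 - (-3)*(-5)) + 22)**2 = ((-5 - 1*15) + 22)**2 = ((-5 - 15) + 22)**2 = (-20 + 22)**2 = 2**2 = 4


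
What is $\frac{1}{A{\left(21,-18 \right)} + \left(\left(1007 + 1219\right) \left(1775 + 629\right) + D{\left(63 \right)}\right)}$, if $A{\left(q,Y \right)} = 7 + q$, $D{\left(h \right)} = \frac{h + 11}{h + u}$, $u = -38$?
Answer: $\frac{25}{133783374} \approx 1.8687 \cdot 10^{-7}$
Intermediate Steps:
$D{\left(h \right)} = \frac{11 + h}{-38 + h}$ ($D{\left(h \right)} = \frac{h + 11}{h - 38} = \frac{11 + h}{-38 + h}$)
$\frac{1}{A{\left(21,-18 \right)} + \left(\left(1007 + 1219\right) \left(1775 + 629\right) + D{\left(63 \right)}\right)} = \frac{1}{\left(7 + 21\right) + \left(\left(1007 + 1219\right) \left(1775 + 629\right) + \frac{11 + 63}{-38 + 63}\right)} = \frac{1}{28 + \left(2226 \cdot 2404 + \frac{1}{25} \cdot 74\right)} = \frac{1}{28 + \left(5351304 + \frac{1}{25} \cdot 74\right)} = \frac{1}{28 + \left(5351304 + \frac{74}{25}\right)} = \frac{1}{28 + \frac{133782674}{25}} = \frac{1}{\frac{133783374}{25}} = \frac{25}{133783374}$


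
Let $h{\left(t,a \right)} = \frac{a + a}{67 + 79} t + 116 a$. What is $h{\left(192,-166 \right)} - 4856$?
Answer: $- \frac{1792048}{73} \approx -24549.0$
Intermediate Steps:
$h{\left(t,a \right)} = 116 a + \frac{a t}{73}$ ($h{\left(t,a \right)} = \frac{2 a}{146} t + 116 a = 2 a \frac{1}{146} t + 116 a = \frac{a}{73} t + 116 a = \frac{a t}{73} + 116 a = 116 a + \frac{a t}{73}$)
$h{\left(192,-166 \right)} - 4856 = \frac{1}{73} \left(-166\right) \left(8468 + 192\right) - 4856 = \frac{1}{73} \left(-166\right) 8660 - 4856 = - \frac{1437560}{73} - 4856 = - \frac{1792048}{73}$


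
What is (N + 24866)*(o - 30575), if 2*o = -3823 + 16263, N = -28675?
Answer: 92768195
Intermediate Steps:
o = 6220 (o = (-3823 + 16263)/2 = (½)*12440 = 6220)
(N + 24866)*(o - 30575) = (-28675 + 24866)*(6220 - 30575) = -3809*(-24355) = 92768195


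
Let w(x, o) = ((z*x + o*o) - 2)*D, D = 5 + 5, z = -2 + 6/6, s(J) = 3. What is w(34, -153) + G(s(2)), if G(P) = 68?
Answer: 233798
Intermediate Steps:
z = -1 (z = -2 + 6*(1/6) = -2 + 1 = -1)
D = 10
w(x, o) = -20 - 10*x + 10*o**2 (w(x, o) = ((-x + o*o) - 2)*10 = ((-x + o**2) - 2)*10 = ((o**2 - x) - 2)*10 = (-2 + o**2 - x)*10 = -20 - 10*x + 10*o**2)
w(34, -153) + G(s(2)) = (-20 - 10*34 + 10*(-153)**2) + 68 = (-20 - 340 + 10*23409) + 68 = (-20 - 340 + 234090) + 68 = 233730 + 68 = 233798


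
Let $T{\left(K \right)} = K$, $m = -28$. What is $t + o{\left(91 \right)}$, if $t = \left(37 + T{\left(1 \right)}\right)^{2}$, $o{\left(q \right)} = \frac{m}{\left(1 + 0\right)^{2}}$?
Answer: $1416$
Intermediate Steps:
$o{\left(q \right)} = -28$ ($o{\left(q \right)} = - \frac{28}{\left(1 + 0\right)^{2}} = - \frac{28}{1^{2}} = - \frac{28}{1} = \left(-28\right) 1 = -28$)
$t = 1444$ ($t = \left(37 + 1\right)^{2} = 38^{2} = 1444$)
$t + o{\left(91 \right)} = 1444 - 28 = 1416$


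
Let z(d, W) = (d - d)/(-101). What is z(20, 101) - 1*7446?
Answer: -7446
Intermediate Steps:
z(d, W) = 0 (z(d, W) = 0*(-1/101) = 0)
z(20, 101) - 1*7446 = 0 - 1*7446 = 0 - 7446 = -7446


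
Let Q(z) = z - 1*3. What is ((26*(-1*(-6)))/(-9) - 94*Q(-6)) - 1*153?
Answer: 2027/3 ≈ 675.67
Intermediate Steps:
Q(z) = -3 + z (Q(z) = z - 3 = -3 + z)
((26*(-1*(-6)))/(-9) - 94*Q(-6)) - 1*153 = ((26*(-1*(-6)))/(-9) - 94/(1/(-3 - 6))) - 1*153 = ((26*6)*(-⅑) - 94/(1/(-9))) - 153 = (156*(-⅑) - 94/(-⅑)) - 153 = (-52/3 - 94*(-9)) - 153 = (-52/3 + 846) - 153 = 2486/3 - 153 = 2027/3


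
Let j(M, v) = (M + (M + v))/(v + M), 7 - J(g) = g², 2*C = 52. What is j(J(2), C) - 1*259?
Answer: -7479/29 ≈ -257.90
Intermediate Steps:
C = 26 (C = (½)*52 = 26)
J(g) = 7 - g²
j(M, v) = (v + 2*M)/(M + v)
j(J(2), C) - 1*259 = (26 + 2*(7 - 1*2²))/((7 - 1*2²) + 26) - 1*259 = (26 + 2*(7 - 1*4))/((7 - 1*4) + 26) - 259 = (26 + 2*(7 - 4))/((7 - 4) + 26) - 259 = (26 + 2*3)/(3 + 26) - 259 = (26 + 6)/29 - 259 = (1/29)*32 - 259 = 32/29 - 259 = -7479/29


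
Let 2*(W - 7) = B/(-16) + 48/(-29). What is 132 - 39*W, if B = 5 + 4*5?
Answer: -72621/928 ≈ -78.255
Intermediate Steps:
B = 25 (B = 5 + 20 = 25)
W = 5003/928 (W = 7 + (25/(-16) + 48/(-29))/2 = 7 + (25*(-1/16) + 48*(-1/29))/2 = 7 + (-25/16 - 48/29)/2 = 7 + (½)*(-1493/464) = 7 - 1493/928 = 5003/928 ≈ 5.3912)
132 - 39*W = 132 - 39*5003/928 = 132 - 195117/928 = -72621/928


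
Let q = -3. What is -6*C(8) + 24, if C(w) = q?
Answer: 42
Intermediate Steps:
C(w) = -3
-6*C(8) + 24 = -6*(-3) + 24 = 18 + 24 = 42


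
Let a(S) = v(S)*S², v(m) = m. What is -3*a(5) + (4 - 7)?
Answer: -378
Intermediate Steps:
a(S) = S³ (a(S) = S*S² = S³)
-3*a(5) + (4 - 7) = -3*5³ + (4 - 7) = -3*125 - 3 = -375 - 3 = -378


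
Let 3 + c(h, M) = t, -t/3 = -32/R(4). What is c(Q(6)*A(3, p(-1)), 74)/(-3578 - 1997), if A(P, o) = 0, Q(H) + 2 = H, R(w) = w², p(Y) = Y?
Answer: -3/5575 ≈ -0.00053812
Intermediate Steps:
Q(H) = -2 + H
t = 6 (t = -(-96)/(4²) = -(-96)/16 = -3*(-2) = 6)
c(h, M) = 3 (c(h, M) = -3 + 6 = 3)
c(Q(6)*A(3, p(-1)), 74)/(-3578 - 1997) = 3/(-3578 - 1997) = 3/(-5575) = 3*(-1/5575) = -3/5575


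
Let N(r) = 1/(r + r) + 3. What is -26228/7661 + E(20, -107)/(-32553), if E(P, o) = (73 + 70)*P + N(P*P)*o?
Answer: -77622252297/22167869600 ≈ -3.5016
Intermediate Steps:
N(r) = 3 + 1/(2*r) (N(r) = 1/(2*r) + 3 = 3 + 1/(2*r))
E(P, o) = 143*P + o*(3 + 1/(2*P²)) (E(P, o) = (73 + 70)*P + (3 + 1/(2*((P*P))))*o = 143*P + (3 + 1/(2*(P²)))*o = 143*P + (3 + 1/(2*P²))*o = 143*P + o*(3 + 1/(2*P²)))
-26228/7661 + E(20, -107)/(-32553) = -26228/7661 + (3*(-107) + 143*20 + (½)*(-107)/20²)/(-32553) = -26228*1/7661 + (-321 + 2860 + (½)*(-107)*(1/400))*(-1/32553) = -26228/7661 + (-321 + 2860 - 107/800)*(-1/32553) = -26228/7661 + (2031093/800)*(-1/32553) = -26228/7661 - 225677/2893600 = -77622252297/22167869600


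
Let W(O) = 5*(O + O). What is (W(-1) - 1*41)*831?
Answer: -42381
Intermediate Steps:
W(O) = 10*O (W(O) = 5*(2*O) = 10*O)
(W(-1) - 1*41)*831 = (10*(-1) - 1*41)*831 = (-10 - 41)*831 = -51*831 = -42381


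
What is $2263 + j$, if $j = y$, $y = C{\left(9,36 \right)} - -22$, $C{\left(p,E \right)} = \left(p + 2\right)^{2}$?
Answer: $2406$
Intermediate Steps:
$C{\left(p,E \right)} = \left(2 + p\right)^{2}$
$y = 143$ ($y = \left(2 + 9\right)^{2} - -22 = 11^{2} + 22 = 121 + 22 = 143$)
$j = 143$
$2263 + j = 2263 + 143 = 2406$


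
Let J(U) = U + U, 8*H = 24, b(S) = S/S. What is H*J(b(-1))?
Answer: 6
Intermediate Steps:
b(S) = 1
H = 3 (H = (1/8)*24 = 3)
J(U) = 2*U
H*J(b(-1)) = 3*(2*1) = 3*2 = 6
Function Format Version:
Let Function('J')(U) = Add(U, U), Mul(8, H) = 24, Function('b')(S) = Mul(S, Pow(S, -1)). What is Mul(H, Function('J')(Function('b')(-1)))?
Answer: 6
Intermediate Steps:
Function('b')(S) = 1
H = 3 (H = Mul(Rational(1, 8), 24) = 3)
Function('J')(U) = Mul(2, U)
Mul(H, Function('J')(Function('b')(-1))) = Mul(3, Mul(2, 1)) = Mul(3, 2) = 6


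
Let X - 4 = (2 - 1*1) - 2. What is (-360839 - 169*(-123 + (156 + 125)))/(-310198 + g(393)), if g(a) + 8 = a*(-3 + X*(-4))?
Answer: 387541/316101 ≈ 1.2260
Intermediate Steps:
X = 3 (X = 4 + ((2 - 1*1) - 2) = 4 + ((2 - 1) - 2) = 4 + (1 - 2) = 4 - 1 = 3)
g(a) = -8 - 15*a (g(a) = -8 + a*(-3 + 3*(-4)) = -8 + a*(-3 - 12) = -8 + a*(-15) = -8 - 15*a)
(-360839 - 169*(-123 + (156 + 125)))/(-310198 + g(393)) = (-360839 - 169*(-123 + (156 + 125)))/(-310198 + (-8 - 15*393)) = (-360839 - 169*(-123 + 281))/(-310198 + (-8 - 5895)) = (-360839 - 169*158)/(-310198 - 5903) = (-360839 - 26702)/(-316101) = -387541*(-1/316101) = 387541/316101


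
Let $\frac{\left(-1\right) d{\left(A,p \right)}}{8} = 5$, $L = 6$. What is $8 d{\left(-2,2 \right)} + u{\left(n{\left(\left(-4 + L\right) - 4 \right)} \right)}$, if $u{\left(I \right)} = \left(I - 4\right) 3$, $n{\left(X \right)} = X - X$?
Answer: $-332$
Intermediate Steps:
$n{\left(X \right)} = 0$
$d{\left(A,p \right)} = -40$ ($d{\left(A,p \right)} = \left(-8\right) 5 = -40$)
$u{\left(I \right)} = -12 + 3 I$ ($u{\left(I \right)} = \left(-4 + I\right) 3 = -12 + 3 I$)
$8 d{\left(-2,2 \right)} + u{\left(n{\left(\left(-4 + L\right) - 4 \right)} \right)} = 8 \left(-40\right) + \left(-12 + 3 \cdot 0\right) = -320 + \left(-12 + 0\right) = -320 - 12 = -332$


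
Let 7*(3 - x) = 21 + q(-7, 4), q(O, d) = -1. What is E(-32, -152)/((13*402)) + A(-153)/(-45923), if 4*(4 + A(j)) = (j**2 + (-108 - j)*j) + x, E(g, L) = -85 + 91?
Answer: -99364303/1119970124 ≈ -0.088720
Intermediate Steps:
E(g, L) = 6
x = 1/7 (x = 3 - (21 - 1)/7 = 3 - 1/7*20 = 3 - 20/7 = 1/7 ≈ 0.14286)
A(j) = -111/28 + j**2/4 + j*(-108 - j)/4 (A(j) = -4 + ((j**2 + (-108 - j)*j) + 1/7)/4 = -4 + ((j**2 + j*(-108 - j)) + 1/7)/4 = -4 + (1/7 + j**2 + j*(-108 - j))/4 = -4 + (1/28 + j**2/4 + j*(-108 - j)/4) = -111/28 + j**2/4 + j*(-108 - j)/4)
E(-32, -152)/((13*402)) + A(-153)/(-45923) = 6/((13*402)) + (-111/28 - 27*(-153))/(-45923) = 6/5226 + (-111/28 + 4131)*(-1/45923) = 6*(1/5226) + (115557/28)*(-1/45923) = 1/871 - 115557/1285844 = -99364303/1119970124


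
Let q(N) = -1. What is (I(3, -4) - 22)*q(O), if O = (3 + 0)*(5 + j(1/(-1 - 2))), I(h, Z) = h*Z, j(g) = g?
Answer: 34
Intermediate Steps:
I(h, Z) = Z*h
O = 14 (O = (3 + 0)*(5 + 1/(-1 - 2)) = 3*(5 + 1/(-3)) = 3*(5 - ⅓) = 3*(14/3) = 14)
(I(3, -4) - 22)*q(O) = (-4*3 - 22)*(-1) = (-12 - 22)*(-1) = -34*(-1) = 34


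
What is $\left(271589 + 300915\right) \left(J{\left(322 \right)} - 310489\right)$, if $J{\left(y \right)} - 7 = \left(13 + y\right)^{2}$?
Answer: $-113502925528$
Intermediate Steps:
$J{\left(y \right)} = 7 + \left(13 + y\right)^{2}$
$\left(271589 + 300915\right) \left(J{\left(322 \right)} - 310489\right) = \left(271589 + 300915\right) \left(\left(7 + \left(13 + 322\right)^{2}\right) - 310489\right) = 572504 \left(\left(7 + 335^{2}\right) - 310489\right) = 572504 \left(\left(7 + 112225\right) - 310489\right) = 572504 \left(112232 - 310489\right) = 572504 \left(-198257\right) = -113502925528$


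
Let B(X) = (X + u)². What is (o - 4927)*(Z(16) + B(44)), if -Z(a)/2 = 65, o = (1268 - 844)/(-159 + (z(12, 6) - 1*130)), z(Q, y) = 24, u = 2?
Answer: -48940998/5 ≈ -9.7882e+6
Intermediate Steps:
B(X) = (2 + X)² (B(X) = (X + 2)² = (2 + X)²)
o = -8/5 (o = (1268 - 844)/(-159 + (24 - 1*130)) = 424/(-159 + (24 - 130)) = 424/(-159 - 106) = 424/(-265) = 424*(-1/265) = -8/5 ≈ -1.6000)
Z(a) = -130 (Z(a) = -2*65 = -130)
(o - 4927)*(Z(16) + B(44)) = (-8/5 - 4927)*(-130 + (2 + 44)²) = -24643*(-130 + 46²)/5 = -24643*(-130 + 2116)/5 = -24643/5*1986 = -48940998/5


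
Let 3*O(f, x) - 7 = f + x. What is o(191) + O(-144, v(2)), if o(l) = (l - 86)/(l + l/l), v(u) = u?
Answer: -2845/64 ≈ -44.453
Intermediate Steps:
O(f, x) = 7/3 + f/3 + x/3 (O(f, x) = 7/3 + (f + x)/3 = 7/3 + (f/3 + x/3) = 7/3 + f/3 + x/3)
o(l) = (-86 + l)/(1 + l) (o(l) = (-86 + l)/(l + 1) = (-86 + l)/(1 + l))
o(191) + O(-144, v(2)) = (-86 + 191)/(1 + 191) + (7/3 + (1/3)*(-144) + (1/3)*2) = 105/192 + (7/3 - 48 + 2/3) = (1/192)*105 - 45 = 35/64 - 45 = -2845/64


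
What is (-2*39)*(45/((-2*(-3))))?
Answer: -585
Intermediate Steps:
(-2*39)*(45/((-2*(-3)))) = -3510/6 = -78*15/2 = -585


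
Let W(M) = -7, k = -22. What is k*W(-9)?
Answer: 154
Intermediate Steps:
k*W(-9) = -22*(-7) = 154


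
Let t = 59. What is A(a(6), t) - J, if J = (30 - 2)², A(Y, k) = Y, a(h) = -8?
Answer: -792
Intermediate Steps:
J = 784 (J = 28² = 784)
A(a(6), t) - J = -8 - 1*784 = -8 - 784 = -792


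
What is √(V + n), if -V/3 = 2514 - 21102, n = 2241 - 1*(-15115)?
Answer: 4*√4570 ≈ 270.41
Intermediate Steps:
n = 17356 (n = 2241 + 15115 = 17356)
V = 55764 (V = -3*(2514 - 21102) = -3*(-18588) = 55764)
√(V + n) = √(55764 + 17356) = √73120 = 4*√4570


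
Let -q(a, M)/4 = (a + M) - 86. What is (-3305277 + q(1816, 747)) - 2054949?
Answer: -5370134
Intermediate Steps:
q(a, M) = 344 - 4*M - 4*a (q(a, M) = -4*((a + M) - 86) = -4*((M + a) - 86) = -4*(-86 + M + a) = 344 - 4*M - 4*a)
(-3305277 + q(1816, 747)) - 2054949 = (-3305277 + (344 - 4*747 - 4*1816)) - 2054949 = (-3305277 + (344 - 2988 - 7264)) - 2054949 = (-3305277 - 9908) - 2054949 = -3315185 - 2054949 = -5370134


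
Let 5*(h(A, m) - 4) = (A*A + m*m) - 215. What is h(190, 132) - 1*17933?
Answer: -36336/5 ≈ -7267.2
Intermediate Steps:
h(A, m) = -39 + A**2/5 + m**2/5 (h(A, m) = 4 + ((A*A + m*m) - 215)/5 = 4 + ((A**2 + m**2) - 215)/5 = 4 + (-215 + A**2 + m**2)/5 = 4 + (-43 + A**2/5 + m**2/5) = -39 + A**2/5 + m**2/5)
h(190, 132) - 1*17933 = (-39 + (1/5)*190**2 + (1/5)*132**2) - 1*17933 = (-39 + (1/5)*36100 + (1/5)*17424) - 17933 = (-39 + 7220 + 17424/5) - 17933 = 53329/5 - 17933 = -36336/5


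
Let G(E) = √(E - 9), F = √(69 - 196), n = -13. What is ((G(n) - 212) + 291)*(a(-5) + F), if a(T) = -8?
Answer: -(8 - I*√127)*(79 + I*√22) ≈ -684.86 + 852.76*I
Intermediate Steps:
F = I*√127 (F = √(-127) = I*√127 ≈ 11.269*I)
G(E) = √(-9 + E)
((G(n) - 212) + 291)*(a(-5) + F) = ((√(-9 - 13) - 212) + 291)*(-8 + I*√127) = ((√(-22) - 212) + 291)*(-8 + I*√127) = ((I*√22 - 212) + 291)*(-8 + I*√127) = ((-212 + I*√22) + 291)*(-8 + I*√127) = (79 + I*√22)*(-8 + I*√127) = (-8 + I*√127)*(79 + I*√22)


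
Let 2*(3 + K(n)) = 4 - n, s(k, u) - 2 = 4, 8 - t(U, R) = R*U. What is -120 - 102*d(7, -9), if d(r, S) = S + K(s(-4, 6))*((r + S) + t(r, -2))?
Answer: 8958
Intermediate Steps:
t(U, R) = 8 - R*U
s(k, u) = 6 (s(k, u) = 2 + 4 = 6)
K(n) = -1 - n/2 (K(n) = -3 + (4 - n)/2 = -3 + (2 - n/2) = -1 - n/2)
d(r, S) = -32 - 12*r - 3*S (d(r, S) = S + (-1 - 1/2*6)*((r + S) + (8 - 1*(-2)*r)) = S + (-1 - 3)*((S + r) + (8 + 2*r)) = S - 4*(8 + S + 3*r) = S + (-32 - 12*r - 4*S) = -32 - 12*r - 3*S)
-120 - 102*d(7, -9) = -120 - 102*(-32 - 12*7 - 3*(-9)) = -120 - 102*(-32 - 84 + 27) = -120 - 102*(-89) = -120 + 9078 = 8958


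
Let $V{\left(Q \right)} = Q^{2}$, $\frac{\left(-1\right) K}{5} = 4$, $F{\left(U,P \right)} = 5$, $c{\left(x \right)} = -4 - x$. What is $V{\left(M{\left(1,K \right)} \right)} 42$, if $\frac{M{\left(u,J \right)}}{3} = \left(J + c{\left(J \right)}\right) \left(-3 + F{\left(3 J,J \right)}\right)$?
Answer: $24192$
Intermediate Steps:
$K = -20$ ($K = \left(-5\right) 4 = -20$)
$M{\left(u,J \right)} = -24$ ($M{\left(u,J \right)} = 3 \left(J - \left(4 + J\right)\right) \left(-3 + 5\right) = 3 \left(\left(-4\right) 2\right) = 3 \left(-8\right) = -24$)
$V{\left(M{\left(1,K \right)} \right)} 42 = \left(-24\right)^{2} \cdot 42 = 576 \cdot 42 = 24192$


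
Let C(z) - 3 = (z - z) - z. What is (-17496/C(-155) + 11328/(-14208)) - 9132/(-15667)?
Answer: -10161701999/91589282 ≈ -110.95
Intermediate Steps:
C(z) = 3 - z (C(z) = 3 + ((z - z) - z) = 3 + (0 - z) = 3 - z)
(-17496/C(-155) + 11328/(-14208)) - 9132/(-15667) = (-17496/(3 - 1*(-155)) + 11328/(-14208)) - 9132/(-15667) = (-17496/(3 + 155) + 11328*(-1/14208)) - 9132*(-1/15667) = (-17496/158 - 59/74) + 9132/15667 = (-17496*1/158 - 59/74) + 9132/15667 = (-8748/79 - 59/74) + 9132/15667 = -652013/5846 + 9132/15667 = -10161701999/91589282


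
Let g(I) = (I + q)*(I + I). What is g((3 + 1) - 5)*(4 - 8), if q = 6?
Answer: 40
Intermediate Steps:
g(I) = 2*I*(6 + I) (g(I) = (I + 6)*(I + I) = (6 + I)*(2*I) = 2*I*(6 + I))
g((3 + 1) - 5)*(4 - 8) = (2*((3 + 1) - 5)*(6 + ((3 + 1) - 5)))*(4 - 8) = (2*(4 - 5)*(6 + (4 - 5)))*(-4) = (2*(-1)*(6 - 1))*(-4) = (2*(-1)*5)*(-4) = -10*(-4) = 40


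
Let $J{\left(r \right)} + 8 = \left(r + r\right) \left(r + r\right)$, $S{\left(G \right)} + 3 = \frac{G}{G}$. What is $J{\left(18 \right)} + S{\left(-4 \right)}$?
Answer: $1286$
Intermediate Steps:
$S{\left(G \right)} = -2$ ($S{\left(G \right)} = -3 + \frac{G}{G} = -3 + 1 = -2$)
$J{\left(r \right)} = -8 + 4 r^{2}$ ($J{\left(r \right)} = -8 + \left(r + r\right) \left(r + r\right) = -8 + 2 r 2 r = -8 + 4 r^{2}$)
$J{\left(18 \right)} + S{\left(-4 \right)} = \left(-8 + 4 \cdot 18^{2}\right) - 2 = \left(-8 + 4 \cdot 324\right) - 2 = \left(-8 + 1296\right) - 2 = 1288 - 2 = 1286$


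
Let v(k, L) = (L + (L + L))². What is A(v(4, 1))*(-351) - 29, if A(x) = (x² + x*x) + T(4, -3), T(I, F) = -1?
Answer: -56540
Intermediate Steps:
v(k, L) = 9*L² (v(k, L) = (L + 2*L)² = (3*L)² = 9*L²)
A(x) = -1 + 2*x² (A(x) = (x² + x*x) - 1 = (x² + x²) - 1 = 2*x² - 1 = -1 + 2*x²)
A(v(4, 1))*(-351) - 29 = (-1 + 2*(9*1²)²)*(-351) - 29 = (-1 + 2*(9*1)²)*(-351) - 29 = (-1 + 2*9²)*(-351) - 29 = (-1 + 2*81)*(-351) - 29 = (-1 + 162)*(-351) - 29 = 161*(-351) - 29 = -56511 - 29 = -56540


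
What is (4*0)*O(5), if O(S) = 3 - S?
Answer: 0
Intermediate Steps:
O(S) = 3 - S
(4*0)*O(5) = (4*0)*(3 - 1*5) = 0*(3 - 5) = 0*(-2) = 0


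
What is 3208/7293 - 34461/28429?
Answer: -160123841/207332697 ≈ -0.77230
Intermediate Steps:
3208/7293 - 34461/28429 = -160123841/207332697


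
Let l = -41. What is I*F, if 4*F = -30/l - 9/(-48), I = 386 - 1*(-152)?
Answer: 162207/1312 ≈ 123.63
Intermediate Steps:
I = 538 (I = 386 + 152 = 538)
F = 603/2624 (F = (-30/(-41) - 9/(-48))/4 = (-30*(-1/41) - 9*(-1/48))/4 = (30/41 + 3/16)/4 = (¼)*(603/656) = 603/2624 ≈ 0.22980)
I*F = 538*(603/2624) = 162207/1312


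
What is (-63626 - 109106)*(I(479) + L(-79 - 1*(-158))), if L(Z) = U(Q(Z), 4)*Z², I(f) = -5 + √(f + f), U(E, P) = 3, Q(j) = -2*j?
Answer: -3233197576 - 172732*√958 ≈ -3.2385e+9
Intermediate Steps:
I(f) = -5 + √2*√f (I(f) = -5 + √(2*f) = -5 + √2*√f)
L(Z) = 3*Z²
(-63626 - 109106)*(I(479) + L(-79 - 1*(-158))) = (-63626 - 109106)*((-5 + √2*√479) + 3*(-79 - 1*(-158))²) = -172732*((-5 + √958) + 3*(-79 + 158)²) = -172732*((-5 + √958) + 3*79²) = -172732*((-5 + √958) + 3*6241) = -172732*((-5 + √958) + 18723) = -172732*(18718 + √958) = -3233197576 - 172732*√958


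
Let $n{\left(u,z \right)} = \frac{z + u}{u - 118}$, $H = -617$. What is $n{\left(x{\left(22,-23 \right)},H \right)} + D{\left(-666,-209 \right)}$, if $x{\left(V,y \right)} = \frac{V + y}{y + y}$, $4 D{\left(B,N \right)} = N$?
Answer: $- \frac{1020719}{21708} \approx -47.02$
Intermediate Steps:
$D{\left(B,N \right)} = \frac{N}{4}$
$x{\left(V,y \right)} = \frac{V + y}{2 y}$
$n{\left(u,z \right)} = \frac{u + z}{-118 + u}$
$n{\left(x{\left(22,-23 \right)},H \right)} + D{\left(-666,-209 \right)} = \frac{\frac{22 - 23}{2 \left(-23\right)} - 617}{-118 + \frac{22 - 23}{2 \left(-23\right)}} + \frac{1}{4} \left(-209\right) = \frac{\frac{1}{2} \left(- \frac{1}{23}\right) \left(-1\right) - 617}{-118 + \frac{1}{2} \left(- \frac{1}{23}\right) \left(-1\right)} - \frac{209}{4} = \frac{\frac{1}{46} - 617}{-118 + \frac{1}{46}} - \frac{209}{4} = \frac{1}{- \frac{5427}{46}} \left(- \frac{28381}{46}\right) - \frac{209}{4} = \left(- \frac{46}{5427}\right) \left(- \frac{28381}{46}\right) - \frac{209}{4} = \frac{28381}{5427} - \frac{209}{4} = - \frac{1020719}{21708}$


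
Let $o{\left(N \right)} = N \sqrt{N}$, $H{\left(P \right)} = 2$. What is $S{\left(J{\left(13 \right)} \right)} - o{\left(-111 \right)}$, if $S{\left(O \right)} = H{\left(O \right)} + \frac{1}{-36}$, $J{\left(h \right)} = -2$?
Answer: $\frac{71}{36} + 111 i \sqrt{111} \approx 1.9722 + 1169.5 i$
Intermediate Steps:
$o{\left(N \right)} = N^{\frac{3}{2}}$
$S{\left(O \right)} = \frac{71}{36}$ ($S{\left(O \right)} = 2 + \frac{1}{-36} = 2 - \frac{1}{36} = \frac{71}{36}$)
$S{\left(J{\left(13 \right)} \right)} - o{\left(-111 \right)} = \frac{71}{36} - \left(-111\right)^{\frac{3}{2}} = \frac{71}{36} - - 111 i \sqrt{111} = \frac{71}{36} + 111 i \sqrt{111}$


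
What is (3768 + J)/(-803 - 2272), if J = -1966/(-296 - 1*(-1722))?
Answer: -2685601/2192475 ≈ -1.2249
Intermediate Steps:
J = -983/713 (J = -1966/(-296 + 1722) = -1966/1426 = -1966*1/1426 = -983/713 ≈ -1.3787)
(3768 + J)/(-803 - 2272) = (3768 - 983/713)/(-803 - 2272) = (2685601/713)/(-3075) = (2685601/713)*(-1/3075) = -2685601/2192475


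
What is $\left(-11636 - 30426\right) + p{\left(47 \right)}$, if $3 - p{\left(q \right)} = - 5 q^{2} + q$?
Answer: $-31061$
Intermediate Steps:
$p{\left(q \right)} = 3 - q + 5 q^{2}$ ($p{\left(q \right)} = 3 - \left(- 5 q^{2} + q\right) = 3 - \left(q - 5 q^{2}\right) = 3 + \left(- q + 5 q^{2}\right) = 3 - q + 5 q^{2}$)
$\left(-11636 - 30426\right) + p{\left(47 \right)} = \left(-11636 - 30426\right) + \left(3 - 47 + 5 \cdot 47^{2}\right) = -42062 + \left(3 - 47 + 5 \cdot 2209\right) = -42062 + \left(3 - 47 + 11045\right) = -42062 + 11001 = -31061$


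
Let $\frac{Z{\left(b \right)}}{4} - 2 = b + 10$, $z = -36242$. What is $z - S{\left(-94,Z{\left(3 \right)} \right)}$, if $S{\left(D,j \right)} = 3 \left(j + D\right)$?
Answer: $-36140$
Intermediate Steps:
$Z{\left(b \right)} = 48 + 4 b$ ($Z{\left(b \right)} = 8 + 4 \left(b + 10\right) = 8 + 4 \left(10 + b\right) = 8 + \left(40 + 4 b\right) = 48 + 4 b$)
$S{\left(D,j \right)} = 3 D + 3 j$ ($S{\left(D,j \right)} = 3 \left(D + j\right) = 3 D + 3 j$)
$z - S{\left(-94,Z{\left(3 \right)} \right)} = -36242 - \left(3 \left(-94\right) + 3 \left(48 + 4 \cdot 3\right)\right) = -36242 - \left(-282 + 3 \left(48 + 12\right)\right) = -36242 - \left(-282 + 3 \cdot 60\right) = -36242 - \left(-282 + 180\right) = -36242 - -102 = -36242 + 102 = -36140$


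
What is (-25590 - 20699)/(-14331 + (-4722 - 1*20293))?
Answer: 46289/39346 ≈ 1.1765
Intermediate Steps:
(-25590 - 20699)/(-14331 + (-4722 - 1*20293)) = -46289/(-14331 + (-4722 - 20293)) = -46289/(-14331 - 25015) = -46289/(-39346) = -46289*(-1/39346) = 46289/39346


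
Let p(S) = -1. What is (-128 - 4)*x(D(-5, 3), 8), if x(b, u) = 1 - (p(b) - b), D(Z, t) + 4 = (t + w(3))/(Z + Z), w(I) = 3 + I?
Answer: 1914/5 ≈ 382.80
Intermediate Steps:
D(Z, t) = -4 + (6 + t)/(2*Z) (D(Z, t) = -4 + (t + (3 + 3))/(Z + Z) = -4 + (t + 6)/((2*Z)) = -4 + (6 + t)*(1/(2*Z)) = -4 + (6 + t)/(2*Z))
x(b, u) = 2 + b (x(b, u) = 1 - (-1 - b) = 1 + (1 + b) = 2 + b)
(-128 - 4)*x(D(-5, 3), 8) = (-128 - 4)*(2 + (½)*(6 + 3 - 8*(-5))/(-5)) = -132*(2 + (½)*(-⅕)*(6 + 3 + 40)) = -132*(2 + (½)*(-⅕)*49) = -132*(2 - 49/10) = -132*(-29/10) = 1914/5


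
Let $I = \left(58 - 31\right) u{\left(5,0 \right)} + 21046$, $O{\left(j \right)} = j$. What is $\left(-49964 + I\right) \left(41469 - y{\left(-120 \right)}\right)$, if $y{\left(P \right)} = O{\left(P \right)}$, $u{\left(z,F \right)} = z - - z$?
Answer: $-1191441672$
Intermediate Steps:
$u{\left(z,F \right)} = 2 z$ ($u{\left(z,F \right)} = z + z = 2 z$)
$y{\left(P \right)} = P$
$I = 21316$ ($I = \left(58 - 31\right) 2 \cdot 5 + 21046 = 27 \cdot 10 + 21046 = 270 + 21046 = 21316$)
$\left(-49964 + I\right) \left(41469 - y{\left(-120 \right)}\right) = \left(-49964 + 21316\right) \left(41469 - -120\right) = - 28648 \left(41469 + 120\right) = \left(-28648\right) 41589 = -1191441672$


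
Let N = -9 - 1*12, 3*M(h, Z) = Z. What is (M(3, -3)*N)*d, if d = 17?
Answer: 357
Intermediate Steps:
M(h, Z) = Z/3
N = -21 (N = -9 - 12 = -21)
(M(3, -3)*N)*d = (((⅓)*(-3))*(-21))*17 = -1*(-21)*17 = 21*17 = 357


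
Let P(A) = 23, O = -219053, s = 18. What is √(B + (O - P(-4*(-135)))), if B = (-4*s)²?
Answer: 2*I*√53473 ≈ 462.48*I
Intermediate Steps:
B = 5184 (B = (-4*18)² = (-72)² = 5184)
√(B + (O - P(-4*(-135)))) = √(5184 + (-219053 - 1*23)) = √(5184 + (-219053 - 23)) = √(5184 - 219076) = √(-213892) = 2*I*√53473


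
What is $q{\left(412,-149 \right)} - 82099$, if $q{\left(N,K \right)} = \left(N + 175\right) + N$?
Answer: $-81100$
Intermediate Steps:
$q{\left(N,K \right)} = 175 + 2 N$ ($q{\left(N,K \right)} = \left(175 + N\right) + N = 175 + 2 N$)
$q{\left(412,-149 \right)} - 82099 = \left(175 + 2 \cdot 412\right) - 82099 = \left(175 + 824\right) - 82099 = 999 - 82099 = -81100$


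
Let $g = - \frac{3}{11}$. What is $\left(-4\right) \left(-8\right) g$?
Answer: $- \frac{96}{11} \approx -8.7273$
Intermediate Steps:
$g = - \frac{3}{11}$ ($g = \left(-3\right) \frac{1}{11} = - \frac{3}{11} \approx -0.27273$)
$\left(-4\right) \left(-8\right) g = \left(-4\right) \left(-8\right) \left(- \frac{3}{11}\right) = 32 \left(- \frac{3}{11}\right) = - \frac{96}{11}$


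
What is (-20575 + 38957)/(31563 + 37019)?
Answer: 9191/34291 ≈ 0.26803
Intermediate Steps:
(-20575 + 38957)/(31563 + 37019) = 18382/68582 = 18382*(1/68582) = 9191/34291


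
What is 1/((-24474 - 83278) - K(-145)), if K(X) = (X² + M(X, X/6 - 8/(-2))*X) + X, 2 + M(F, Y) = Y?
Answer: -6/791077 ≈ -7.5846e-6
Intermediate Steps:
M(F, Y) = -2 + Y
K(X) = X + X² + X*(2 + X/6) (K(X) = (X² + (-2 + (X/6 - 8/(-2)))*X) + X = (X² + (-2 + (X*(⅙) - 8*(-½)))*X) + X = (X² + (-2 + (X/6 + 4))*X) + X = (X² + (-2 + (4 + X/6))*X) + X = (X² + (2 + X/6)*X) + X = (X² + X*(2 + X/6)) + X = X + X² + X*(2 + X/6))
1/((-24474 - 83278) - K(-145)) = 1/((-24474 - 83278) - (-145)*(18 + 7*(-145))/6) = 1/(-107752 - (-145)*(18 - 1015)/6) = 1/(-107752 - (-145)*(-997)/6) = 1/(-107752 - 1*144565/6) = 1/(-107752 - 144565/6) = 1/(-791077/6) = -6/791077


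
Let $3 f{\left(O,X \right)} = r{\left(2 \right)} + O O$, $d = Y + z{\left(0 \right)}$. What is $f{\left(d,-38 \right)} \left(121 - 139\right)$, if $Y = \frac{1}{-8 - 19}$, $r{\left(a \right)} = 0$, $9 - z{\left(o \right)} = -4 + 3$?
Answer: $- \frac{144722}{243} \approx -595.56$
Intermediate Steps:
$z{\left(o \right)} = 10$ ($z{\left(o \right)} = 9 - \left(-4 + 3\right) = 9 - -1 = 9 + 1 = 10$)
$Y = - \frac{1}{27}$ ($Y = \frac{1}{-27} = - \frac{1}{27} \approx -0.037037$)
$d = \frac{269}{27}$ ($d = - \frac{1}{27} + 10 = \frac{269}{27} \approx 9.963$)
$f{\left(O,X \right)} = \frac{O^{2}}{3}$ ($f{\left(O,X \right)} = \frac{0 + O O}{3} = \frac{0 + O^{2}}{3} = \frac{O^{2}}{3}$)
$f{\left(d,-38 \right)} \left(121 - 139\right) = \frac{\left(\frac{269}{27}\right)^{2}}{3} \left(121 - 139\right) = \frac{1}{3} \cdot \frac{72361}{729} \left(-18\right) = \frac{72361}{2187} \left(-18\right) = - \frac{144722}{243}$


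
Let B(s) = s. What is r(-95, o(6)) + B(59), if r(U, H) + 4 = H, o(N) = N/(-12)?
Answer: 109/2 ≈ 54.500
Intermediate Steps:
o(N) = -N/12 (o(N) = N*(-1/12) = -N/12)
r(U, H) = -4 + H
r(-95, o(6)) + B(59) = (-4 - 1/12*6) + 59 = (-4 - ½) + 59 = -9/2 + 59 = 109/2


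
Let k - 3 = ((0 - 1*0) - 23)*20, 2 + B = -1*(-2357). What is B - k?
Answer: 2812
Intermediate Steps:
B = 2355 (B = -2 - 1*(-2357) = -2 + 2357 = 2355)
k = -457 (k = 3 + ((0 - 1*0) - 23)*20 = 3 + ((0 + 0) - 23)*20 = 3 + (0 - 23)*20 = 3 - 23*20 = 3 - 460 = -457)
B - k = 2355 - 1*(-457) = 2355 + 457 = 2812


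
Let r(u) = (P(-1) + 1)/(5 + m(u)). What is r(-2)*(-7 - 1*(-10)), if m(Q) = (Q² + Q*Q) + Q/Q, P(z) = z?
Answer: 0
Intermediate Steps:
m(Q) = 1 + 2*Q² (m(Q) = (Q² + Q²) + 1 = 2*Q² + 1 = 1 + 2*Q²)
r(u) = 0 (r(u) = (-1 + 1)/(5 + (1 + 2*u²)) = 0/(6 + 2*u²) = 0)
r(-2)*(-7 - 1*(-10)) = 0*(-7 - 1*(-10)) = 0*(-7 + 10) = 0*3 = 0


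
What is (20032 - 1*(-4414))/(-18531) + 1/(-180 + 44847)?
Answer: -121323439/91969353 ≈ -1.3192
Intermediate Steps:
(20032 - 1*(-4414))/(-18531) + 1/(-180 + 44847) = (20032 + 4414)*(-1/18531) + 1/44667 = 24446*(-1/18531) + 1/44667 = -24446/18531 + 1/44667 = -121323439/91969353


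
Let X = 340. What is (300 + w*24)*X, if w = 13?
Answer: 208080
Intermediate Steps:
(300 + w*24)*X = (300 + 13*24)*340 = (300 + 312)*340 = 612*340 = 208080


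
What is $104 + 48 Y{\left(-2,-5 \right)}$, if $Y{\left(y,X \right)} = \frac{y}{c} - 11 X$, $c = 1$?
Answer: $2648$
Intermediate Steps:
$Y{\left(y,X \right)} = y - 11 X$ ($Y{\left(y,X \right)} = \frac{y}{1} - 11 X = 1 y - 11 X = y - 11 X$)
$104 + 48 Y{\left(-2,-5 \right)} = 104 + 48 \left(-2 - -55\right) = 104 + 48 \left(-2 + 55\right) = 104 + 48 \cdot 53 = 104 + 2544 = 2648$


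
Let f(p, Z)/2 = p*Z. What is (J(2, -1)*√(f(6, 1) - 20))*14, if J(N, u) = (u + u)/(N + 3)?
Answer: -56*I*√2/5 ≈ -15.839*I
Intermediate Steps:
f(p, Z) = 2*Z*p (f(p, Z) = 2*(p*Z) = 2*(Z*p) = 2*Z*p)
J(N, u) = 2*u/(3 + N) (J(N, u) = (2*u)/(3 + N) = 2*u/(3 + N))
(J(2, -1)*√(f(6, 1) - 20))*14 = ((2*(-1)/(3 + 2))*√(2*1*6 - 20))*14 = ((2*(-1)/5)*√(12 - 20))*14 = ((2*(-1)*(⅕))*√(-8))*14 = -4*I*√2/5*14 = -56*I*√2/5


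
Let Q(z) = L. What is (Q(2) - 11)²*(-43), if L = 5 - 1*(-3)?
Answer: -387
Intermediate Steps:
L = 8 (L = 5 + 3 = 8)
Q(z) = 8
(Q(2) - 11)²*(-43) = (8 - 11)²*(-43) = (-3)²*(-43) = 9*(-43) = -387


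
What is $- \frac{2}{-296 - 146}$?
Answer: $\frac{1}{221} \approx 0.0045249$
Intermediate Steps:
$- \frac{2}{-296 - 146} = - \frac{2}{-442} = \left(-2\right) \left(- \frac{1}{442}\right) = \frac{1}{221}$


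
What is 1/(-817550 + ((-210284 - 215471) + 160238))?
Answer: -1/1083067 ≈ -9.2330e-7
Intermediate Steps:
1/(-817550 + ((-210284 - 215471) + 160238)) = 1/(-817550 + (-425755 + 160238)) = 1/(-817550 - 265517) = 1/(-1083067) = -1/1083067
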